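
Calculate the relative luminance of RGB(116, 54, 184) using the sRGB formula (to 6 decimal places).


Linearize each channel (sRGB transfer function): c = v/255; c_lin = c/12.92 if c ≤ 0.04045, else ((c+0.055)/1.055)^2.4
  R: 116/255 ≈ 0.454902 > 0.04045 → ((0.454902+0.055)/1.055)^2.4 ≈ 0.174647
  G: 54/255 ≈ 0.211765 > 0.04045 → ((0.211765+0.055)/1.055)^2.4 ≈ 0.036889
  B: 184/255 ≈ 0.721569 > 0.04045 → ((0.721569+0.055)/1.055)^2.4 ≈ 0.479320
R_lin = 0.174647, G_lin = 0.036889, B_lin = 0.479320
L = 0.2126×R + 0.7152×G + 0.0722×B
L = 0.2126×0.174647 + 0.7152×0.036889 + 0.0722×0.479320
L ≈ 0.098120


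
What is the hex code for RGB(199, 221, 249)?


R = 199 → C7 (hex)
G = 221 → DD (hex)
B = 249 → F9 (hex)
Hex = #C7DDF9


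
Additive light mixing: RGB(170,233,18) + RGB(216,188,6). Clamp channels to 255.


Additive: each channel = min(255, C₁+C₂)
R: 170+216 = 386 → 255
G: 233+188 = 421 → 255
B: 18+6 = 24 → 24
= RGB(255, 255, 24)


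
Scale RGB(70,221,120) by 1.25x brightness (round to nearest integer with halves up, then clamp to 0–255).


Multiply each channel by 1.25, round half up, clamp to [0, 255]
R: 70×1.25 = 87.5 → round → 88
G: 221×1.25 = 276.25 → round → 276 → clamp → 255
B: 120×1.25 = 150
= RGB(88, 255, 150)


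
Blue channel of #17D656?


Color: #17D656
R = 17 = 23
G = D6 = 214
B = 56 = 86
Blue = 86


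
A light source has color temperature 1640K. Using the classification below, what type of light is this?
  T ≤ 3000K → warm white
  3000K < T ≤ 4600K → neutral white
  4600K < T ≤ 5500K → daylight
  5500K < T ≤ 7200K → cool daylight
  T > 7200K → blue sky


Temperature: 1640K
1640K ≤ 3000K → warm white
Classification: warm white


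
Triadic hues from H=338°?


Triadic: equally spaced at 120° intervals
H1 = 338°
H2 = (338 + 120) mod 360 = 98°
H3 = (338 + 240) mod 360 = 218°
Triadic = 338°, 98°, 218°


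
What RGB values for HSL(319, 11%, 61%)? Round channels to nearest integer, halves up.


H=319°, S=0.11, L=0.61
C = (1-|2L-1|)×S = (1-|0.22|)×0.11 = 0.0858
H' = H/60 = 319/60 ≈ 5.3167; X = C×(1-|H' mod 2 - 1|) = 0.05863
m = L - C/2 = 0.61 - 0.0429 = 0.5671
Sector ⌊H'⌋ = 5 → (R',G',B') = (0.0858, 0.0, 0.05863)
RGB = ((R'+m)×255, (G'+m)×255, (B'+m)×255) = (166.4895, 144.6105, 159.56115)
Round half up → RGB(166, 145, 160)


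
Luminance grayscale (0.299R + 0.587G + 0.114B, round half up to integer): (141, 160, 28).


Gray = 0.299×R + 0.587×G + 0.114×B
Gray = 0.299×141 + 0.587×160 + 0.114×28
Gray = 42.159 + 93.920 + 3.192
Gray = 139.271 → round half up → 139
Gray = 139


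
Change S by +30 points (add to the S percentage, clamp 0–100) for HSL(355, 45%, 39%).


Original S = 45%
Adjustment = +30 percentage points
New S = 45 + (30) = 75
Clamp to [0, 100] → 75
= HSL(355°, 75%, 39%)


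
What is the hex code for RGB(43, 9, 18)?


R = 43 → 2B (hex)
G = 9 → 09 (hex)
B = 18 → 12 (hex)
Hex = #2B0912


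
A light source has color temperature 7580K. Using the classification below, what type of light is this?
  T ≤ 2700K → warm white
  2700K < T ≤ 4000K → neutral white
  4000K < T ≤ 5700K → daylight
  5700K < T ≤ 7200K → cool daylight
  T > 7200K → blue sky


Temperature: 7580K
7580K > 7200K → blue sky
Classification: blue sky


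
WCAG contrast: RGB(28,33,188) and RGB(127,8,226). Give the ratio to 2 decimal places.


Linearize each sRGB channel c=v/255: c/12.92 if c ≤ 0.04045 else ((c+0.055)/1.055)^2.4
L = 0.2126×R_lin + 0.7152×G_lin + 0.0722×B_lin
Color 1 (28,33,188):
  R=28: 28/255≈0.1098 > 0.04045 → ((0.1098+0.055)/1.055)^2.4 ≈ 0.01161
  G=33: 33/255≈0.1294 > 0.04045 → ((0.1294+0.055)/1.055)^2.4 ≈ 0.01521
  B=188: 188/255≈0.7373 > 0.04045 → ((0.7373+0.055)/1.055)^2.4 ≈ 0.50289
  L1 = 0.2126×0.01161 + 0.7152×0.01521 + 0.0722×0.50289 ≈ 0.04965
Color 2 (127,8,226):
  R=127: 127/255≈0.4980 > 0.04045 → ((0.4980+0.055)/1.055)^2.4 ≈ 0.21223
  G=8: 8/255≈0.0314 ≤ 0.04045 → 0.0314/12.92 ≈ 0.00243
  B=226: 226/255≈0.8863 > 0.04045 → ((0.8863+0.055)/1.055)^2.4 ≈ 0.76052
  L2 = 0.2126×0.21223 + 0.7152×0.00243 + 0.0722×0.76052 ≈ 0.10177
Lighter = 0.10177, Darker = 0.04965
Ratio = (L_lighter + 0.05) / (L_darker + 0.05)
Ratio = (0.10177 + 0.05) / (0.04965 + 0.05) = 0.15177 / 0.09965 ≈ 1.5229
Ratio ≈ 1.52:1


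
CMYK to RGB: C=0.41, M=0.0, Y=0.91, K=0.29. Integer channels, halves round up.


R = 255 × (1-C) × (1-K) = 255 × 0.59 × 0.71 = 106.8195 → 107
G = 255 × (1-M) × (1-K) = 255 × 1.00 × 0.71 = 181.05 → 181
B = 255 × (1-Y) × (1-K) = 255 × 0.09 × 0.71 = 16.2945 → 16
= RGB(107, 181, 16)


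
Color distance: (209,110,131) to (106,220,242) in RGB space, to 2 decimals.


d = √[(R₁-R₂)² + (G₁-G₂)² + (B₁-B₂)²]
d = √[(209-106)² + (110-220)² + (131-242)²]
d = √[10609 + 12100 + 12321]
d = √35030
d ≈ 187.16


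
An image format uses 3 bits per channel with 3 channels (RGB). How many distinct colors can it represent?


Total bits = 3 bits/channel × 3 channels = 9 bits
Distinct colors = 2^9
= 512 colors


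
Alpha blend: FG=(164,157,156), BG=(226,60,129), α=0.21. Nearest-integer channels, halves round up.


C = α×F + (1-α)×B, with 1-α = 0.79
R: 0.21×164 + 0.79×226 = 34.44 + 178.54 = 212.98 → 213
G: 0.21×157 + 0.79×60 = 32.97 + 47.40 = 80.37 → 80
B: 0.21×156 + 0.79×129 = 32.76 + 101.91 = 134.67 → 135
= RGB(213, 80, 135)


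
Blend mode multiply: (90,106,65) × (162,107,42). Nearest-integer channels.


Multiply: C = A×B/255, rounded to nearest integer
R: 90×162/255 = 14580/255 ≈ 57.176 → 57
G: 106×107/255 = 11342/255 ≈ 44.478 → 44
B: 65×42/255 = 2730/255 ≈ 10.706 → 11
= RGB(57, 44, 11)


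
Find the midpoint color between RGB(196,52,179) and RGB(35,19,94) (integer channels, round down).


Midpoint: each channel = ⌊(C₁+C₂)/2⌋
R: ⌊(196+35)/2⌋ = 115
G: ⌊(52+19)/2⌋ = 35
B: ⌊(179+94)/2⌋ = 136
= RGB(115, 35, 136)


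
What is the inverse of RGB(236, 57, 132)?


Invert: (255-R, 255-G, 255-B)
R: 255-236 = 19
G: 255-57 = 198
B: 255-132 = 123
= RGB(19, 198, 123)


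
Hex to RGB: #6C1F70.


6C → 108 (R)
1F → 31 (G)
70 → 112 (B)
= RGB(108, 31, 112)


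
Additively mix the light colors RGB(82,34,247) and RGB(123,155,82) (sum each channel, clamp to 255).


Additive: each channel = min(255, C₁+C₂)
R: 82+123 = 205 → 205
G: 34+155 = 189 → 189
B: 247+82 = 329 → 255
= RGB(205, 189, 255)


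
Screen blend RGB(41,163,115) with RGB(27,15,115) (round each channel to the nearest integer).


Screen: C = 255 - (255-A)×(255-B)/255, rounded to nearest integer
R: 255 - (255-41)×(255-27)/255 = 255 - 48792/255 ≈ 255 - 191.341 = 63.659 → 64
G: 255 - (255-163)×(255-15)/255 = 255 - 22080/255 ≈ 255 - 86.588 = 168.412 → 168
B: 255 - (255-115)×(255-115)/255 = 255 - 19600/255 ≈ 255 - 76.863 = 178.137 → 178
= RGB(64, 168, 178)


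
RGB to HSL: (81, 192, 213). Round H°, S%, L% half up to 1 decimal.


Normalize: R'=81/255≈0.3176, G'=192/255≈0.7529, B'=213/255≈0.8353
Max=213/255, Min=81/255, Δ=Max-Min=132/255
L = (Max+Min)/2 = (213+81)/510 = 294/510 = 0.57647… → L = 57.6%
L > 0.5 → S = Δ/(2-Max-Min) = 132/(510-213-81) = 132/216 = 0.61111… → S = 61.1%
(the 1/255 factors cancel in S and H, so raw channel differences can be used)
Max is B' → H = 60 × ((R-G)/Δ + 4) = 60 × ((81-192)/132 + 4)
  -111/132 + 4 = -0.8409… + 4 = 3.1590…
  H = 60 × 3.1590… = 189.545…° → H = 189.5°
= HSL(189.5°, 61.1%, 57.6%)


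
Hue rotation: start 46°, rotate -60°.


New hue = (H + rotation) mod 360
New hue = (46 -60) mod 360
= -14 mod 360
= 346°


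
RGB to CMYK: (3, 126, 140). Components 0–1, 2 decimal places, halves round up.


R'=3/255≈0.0118, G'=126/255≈0.4941, B'=140/255≈0.5490
K = 1 - max(R',G',B') = 1 - 140/255 = 115/255 = 0.45098… → 0.45
(1-R'-K)/(1-K) simplifies to (max-R)/max with max = 140:
C = (140-3)/140 = 137/140 = 0.97857… → 0.98
M = (140-126)/140 = 14/140 = 0.1 → 0.10
Y = (140-140)/140 = 0/140 = 0 → 0.00
= CMYK(0.98, 0.10, 0.00, 0.45)


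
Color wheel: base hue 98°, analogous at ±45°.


Base hue: 98°
Left analog: (98 - 45) mod 360 = 53°
Right analog: (98 + 45) mod 360 = 143°
Analogous hues = 53° and 143°


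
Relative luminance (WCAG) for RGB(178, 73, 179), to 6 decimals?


Linearize each channel (sRGB transfer function): c = v/255; c_lin = c/12.92 if c ≤ 0.04045, else ((c+0.055)/1.055)^2.4
  R: 178/255 ≈ 0.698039 > 0.04045 → ((0.698039+0.055)/1.055)^2.4 ≈ 0.445201
  G: 73/255 ≈ 0.286275 > 0.04045 → ((0.286275+0.055)/1.055)^2.4 ≈ 0.066626
  B: 179/255 ≈ 0.701961 > 0.04045 → ((0.701961+0.055)/1.055)^2.4 ≈ 0.450786
R_lin = 0.445201, G_lin = 0.066626, B_lin = 0.450786
L = 0.2126×R + 0.7152×G + 0.0722×B
L = 0.2126×0.445201 + 0.7152×0.066626 + 0.0722×0.450786
L ≈ 0.174847


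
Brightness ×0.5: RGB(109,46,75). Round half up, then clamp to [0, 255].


Multiply each channel by 0.5, round half up, clamp to [0, 255]
R: 109×0.5 = 54.5 → round → 55
G: 46×0.5 = 23
B: 75×0.5 = 37.5 → round → 38
= RGB(55, 23, 38)


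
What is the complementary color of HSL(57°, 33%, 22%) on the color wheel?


Complement = opposite side of color wheel = hue + 180°
H' = (57 + 180) mod 360 = 237°
S and L unchanged.
= HSL(237°, 33%, 22%)


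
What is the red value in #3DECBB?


Color: #3DECBB
R = 3D = 61
G = EC = 236
B = BB = 187
Red = 61


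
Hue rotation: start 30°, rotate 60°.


New hue = (H + rotation) mod 360
New hue = (30 + 60) mod 360
= 90 mod 360
= 90°


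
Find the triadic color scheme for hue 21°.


Triadic: equally spaced at 120° intervals
H1 = 21°
H2 = (21 + 120) mod 360 = 141°
H3 = (21 + 240) mod 360 = 261°
Triadic = 21°, 141°, 261°


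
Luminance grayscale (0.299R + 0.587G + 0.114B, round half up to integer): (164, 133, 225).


Gray = 0.299×R + 0.587×G + 0.114×B
Gray = 0.299×164 + 0.587×133 + 0.114×225
Gray = 49.036 + 78.071 + 25.650
Gray = 152.757 → round half up → 153
Gray = 153


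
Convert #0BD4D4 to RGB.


0B → 11 (R)
D4 → 212 (G)
D4 → 212 (B)
= RGB(11, 212, 212)


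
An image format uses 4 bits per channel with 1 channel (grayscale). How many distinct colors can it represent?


Total bits = 4 bits/channel × 1 channels = 4 bits
Distinct colors = 2^4
= 16 colors


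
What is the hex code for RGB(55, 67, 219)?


R = 55 → 37 (hex)
G = 67 → 43 (hex)
B = 219 → DB (hex)
Hex = #3743DB


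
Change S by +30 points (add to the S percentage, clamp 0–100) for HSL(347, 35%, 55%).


Original S = 35%
Adjustment = +30 percentage points
New S = 35 + (30) = 65
Clamp to [0, 100] → 65
= HSL(347°, 65%, 55%)


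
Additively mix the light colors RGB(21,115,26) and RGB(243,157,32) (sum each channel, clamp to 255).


Additive: each channel = min(255, C₁+C₂)
R: 21+243 = 264 → 255
G: 115+157 = 272 → 255
B: 26+32 = 58 → 58
= RGB(255, 255, 58)


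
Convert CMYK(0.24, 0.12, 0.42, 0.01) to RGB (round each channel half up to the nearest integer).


R = 255 × (1-C) × (1-K) = 255 × 0.76 × 0.99 = 191.862 → 192
G = 255 × (1-M) × (1-K) = 255 × 0.88 × 0.99 = 222.156 → 222
B = 255 × (1-Y) × (1-K) = 255 × 0.58 × 0.99 = 146.421 → 146
= RGB(192, 222, 146)


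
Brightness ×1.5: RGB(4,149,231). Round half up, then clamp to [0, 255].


Multiply each channel by 1.5, round half up, clamp to [0, 255]
R: 4×1.5 = 6
G: 149×1.5 = 223.5 → round → 224
B: 231×1.5 = 346.5 → round → 347 → clamp → 255
= RGB(6, 224, 255)


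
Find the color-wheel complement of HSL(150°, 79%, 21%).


Complement = opposite side of color wheel = hue + 180°
H' = (150 + 180) mod 360 = 330°
S and L unchanged.
= HSL(330°, 79%, 21%)


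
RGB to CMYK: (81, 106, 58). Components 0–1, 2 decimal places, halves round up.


R'=81/255≈0.3176, G'=106/255≈0.4157, B'=58/255≈0.2275
K = 1 - max(R',G',B') = 1 - 106/255 = 149/255 = 0.58431… → 0.58
(1-R'-K)/(1-K) simplifies to (max-R)/max with max = 106:
C = (106-81)/106 = 25/106 = 0.23584… → 0.24
M = (106-106)/106 = 0/106 = 0 → 0.00
Y = (106-58)/106 = 48/106 = 0.45283… → 0.45
= CMYK(0.24, 0.00, 0.45, 0.58)


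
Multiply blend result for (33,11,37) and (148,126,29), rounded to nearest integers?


Multiply: C = A×B/255, rounded to nearest integer
R: 33×148/255 = 4884/255 ≈ 19.153 → 19
G: 11×126/255 = 1386/255 ≈ 5.435 → 5
B: 37×29/255 = 1073/255 ≈ 4.208 → 4
= RGB(19, 5, 4)


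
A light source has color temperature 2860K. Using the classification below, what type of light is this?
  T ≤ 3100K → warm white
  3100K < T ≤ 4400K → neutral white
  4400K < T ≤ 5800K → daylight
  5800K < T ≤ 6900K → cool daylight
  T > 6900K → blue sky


Temperature: 2860K
2860K ≤ 3100K → warm white
Classification: warm white


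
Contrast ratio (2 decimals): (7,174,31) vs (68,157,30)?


Linearize each sRGB channel c=v/255: c/12.92 if c ≤ 0.04045 else ((c+0.055)/1.055)^2.4
L = 0.2126×R_lin + 0.7152×G_lin + 0.0722×B_lin
Color 1 (7,174,31):
  R=7: 7/255≈0.0275 ≤ 0.04045 → 0.0275/12.92 ≈ 0.00212
  G=174: 174/255≈0.6824 > 0.04045 → ((0.6824+0.055)/1.055)^2.4 ≈ 0.42327
  B=31: 31/255≈0.1216 > 0.04045 → ((0.1216+0.055)/1.055)^2.4 ≈ 0.01370
  L1 = 0.2126×0.00212 + 0.7152×0.42327 + 0.0722×0.01370 ≈ 0.30416
Color 2 (68,157,30):
  R=68: 68/255≈0.2667 > 0.04045 → ((0.2667+0.055)/1.055)^2.4 ≈ 0.05781
  G=157: 157/255≈0.6157 > 0.04045 → ((0.6157+0.055)/1.055)^2.4 ≈ 0.33716
  B=30: 30/255≈0.1176 > 0.04045 → ((0.1176+0.055)/1.055)^2.4 ≈ 0.01298
  L2 = 0.2126×0.05781 + 0.7152×0.33716 + 0.0722×0.01298 ≈ 0.25437
Lighter = 0.30416, Darker = 0.25437
Ratio = (L_lighter + 0.05) / (L_darker + 0.05)
Ratio = (0.30416 + 0.05) / (0.25437 + 0.05) = 0.35416 / 0.30437 ≈ 1.1636
Ratio ≈ 1.16:1


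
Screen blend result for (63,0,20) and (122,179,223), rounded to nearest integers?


Screen: C = 255 - (255-A)×(255-B)/255, rounded to nearest integer
R: 255 - (255-63)×(255-122)/255 = 255 - 25536/255 ≈ 255 - 100.141 = 154.859 → 155
G: 255 - (255-0)×(255-179)/255 = 255 - 19380/255 ≈ 255 - 76.000 = 179.000 → 179
B: 255 - (255-20)×(255-223)/255 = 255 - 7520/255 ≈ 255 - 29.490 = 225.510 → 226
= RGB(155, 179, 226)


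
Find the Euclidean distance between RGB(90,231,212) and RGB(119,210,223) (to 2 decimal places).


d = √[(R₁-R₂)² + (G₁-G₂)² + (B₁-B₂)²]
d = √[(90-119)² + (231-210)² + (212-223)²]
d = √[841 + 441 + 121]
d = √1403
d ≈ 37.46


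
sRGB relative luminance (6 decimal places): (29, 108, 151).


Linearize each channel (sRGB transfer function): c = v/255; c_lin = c/12.92 if c ≤ 0.04045, else ((c+0.055)/1.055)^2.4
  R: 29/255 ≈ 0.113725 > 0.04045 → ((0.113725+0.055)/1.055)^2.4 ≈ 0.012286
  G: 108/255 ≈ 0.423529 > 0.04045 → ((0.423529+0.055)/1.055)^2.4 ≈ 0.149960
  B: 151/255 ≈ 0.592157 > 0.04045 → ((0.592157+0.055)/1.055)^2.4 ≈ 0.309469
R_lin = 0.012286, G_lin = 0.149960, B_lin = 0.309469
L = 0.2126×R + 0.7152×G + 0.0722×B
L = 0.2126×0.012286 + 0.7152×0.149960 + 0.0722×0.309469
L ≈ 0.132207


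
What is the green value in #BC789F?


Color: #BC789F
R = BC = 188
G = 78 = 120
B = 9F = 159
Green = 120


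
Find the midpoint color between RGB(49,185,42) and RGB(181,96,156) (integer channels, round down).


Midpoint: each channel = ⌊(C₁+C₂)/2⌋
R: ⌊(49+181)/2⌋ = 115
G: ⌊(185+96)/2⌋ = 140
B: ⌊(42+156)/2⌋ = 99
= RGB(115, 140, 99)


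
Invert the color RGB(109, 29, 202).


Invert: (255-R, 255-G, 255-B)
R: 255-109 = 146
G: 255-29 = 226
B: 255-202 = 53
= RGB(146, 226, 53)


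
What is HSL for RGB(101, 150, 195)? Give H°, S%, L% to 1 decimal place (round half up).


Normalize: R'=101/255≈0.3961, G'=150/255≈0.5882, B'=195/255≈0.7647
Max=195/255, Min=101/255, Δ=Max-Min=94/255
L = (Max+Min)/2 = (195+101)/510 = 296/510 = 0.58039… → L = 58.0%
L > 0.5 → S = Δ/(2-Max-Min) = 94/(510-195-101) = 94/214 = 0.43925… → S = 43.9%
(the 1/255 factors cancel in S and H, so raw channel differences can be used)
Max is B' → H = 60 × ((R-G)/Δ + 4) = 60 × ((101-150)/94 + 4)
  -49/94 + 4 = -0.5212… + 4 = 3.4787…
  H = 60 × 3.4787… = 208.723…° → H = 208.7°
= HSL(208.7°, 43.9%, 58.0%)


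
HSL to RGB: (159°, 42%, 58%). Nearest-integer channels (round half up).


H=159°, S=0.42, L=0.58
C = (1-|2L-1|)×S = (1-|0.16|)×0.42 = 0.3528
H' = H/60 = 159/60 ≈ 2.6500; X = C×(1-|H' mod 2 - 1|) = 0.22932
m = L - C/2 = 0.58 - 0.1764 = 0.4036
Sector ⌊H'⌋ = 2 → (R',G',B') = (0.0, 0.3528, 0.22932)
RGB = ((R'+m)×255, (G'+m)×255, (B'+m)×255) = (102.918, 192.882, 161.3946)
Round half up → RGB(103, 193, 161)


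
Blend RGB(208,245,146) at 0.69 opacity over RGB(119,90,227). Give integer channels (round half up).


C = α×F + (1-α)×B, with 1-α = 0.31
R: 0.69×208 + 0.31×119 = 143.52 + 36.89 = 180.41 → 180
G: 0.69×245 + 0.31×90 = 169.05 + 27.90 = 196.95 → 197
B: 0.69×146 + 0.31×227 = 100.74 + 70.37 = 171.11 → 171
= RGB(180, 197, 171)


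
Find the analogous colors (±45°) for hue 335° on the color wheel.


Base hue: 335°
Left analog: (335 - 45) mod 360 = 290°
Right analog: (335 + 45) mod 360 = 20°
Analogous hues = 290° and 20°


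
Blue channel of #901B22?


Color: #901B22
R = 90 = 144
G = 1B = 27
B = 22 = 34
Blue = 34


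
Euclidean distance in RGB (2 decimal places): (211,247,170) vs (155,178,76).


d = √[(R₁-R₂)² + (G₁-G₂)² + (B₁-B₂)²]
d = √[(211-155)² + (247-178)² + (170-76)²]
d = √[3136 + 4761 + 8836]
d = √16733
d ≈ 129.36


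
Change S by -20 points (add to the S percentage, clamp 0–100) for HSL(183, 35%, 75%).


Original S = 35%
Adjustment = -20 percentage points
New S = 35 + (-20) = 15
Clamp to [0, 100] → 15
= HSL(183°, 15%, 75%)


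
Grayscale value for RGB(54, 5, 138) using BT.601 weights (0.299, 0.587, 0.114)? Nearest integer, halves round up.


Gray = 0.299×R + 0.587×G + 0.114×B
Gray = 0.299×54 + 0.587×5 + 0.114×138
Gray = 16.146 + 2.935 + 15.732
Gray = 34.813 → round half up → 35
Gray = 35


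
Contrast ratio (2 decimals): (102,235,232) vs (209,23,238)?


Linearize each sRGB channel c=v/255: c/12.92 if c ≤ 0.04045 else ((c+0.055)/1.055)^2.4
L = 0.2126×R_lin + 0.7152×G_lin + 0.0722×B_lin
Color 1 (102,235,232):
  R=102: 102/255≈0.4000 > 0.04045 → ((0.4000+0.055)/1.055)^2.4 ≈ 0.13287
  G=235: 235/255≈0.9216 > 0.04045 → ((0.9216+0.055)/1.055)^2.4 ≈ 0.83077
  B=232: 232/255≈0.9098 > 0.04045 → ((0.9098+0.055)/1.055)^2.4 ≈ 0.80695
  L1 = 0.2126×0.13287 + 0.7152×0.83077 + 0.0722×0.80695 ≈ 0.68068
Color 2 (209,23,238):
  R=209: 209/255≈0.8196 > 0.04045 → ((0.8196+0.055)/1.055)^2.4 ≈ 0.63760
  G=23: 23/255≈0.0902 > 0.04045 → ((0.0902+0.055)/1.055)^2.4 ≈ 0.00857
  B=238: 238/255≈0.9333 > 0.04045 → ((0.9333+0.055)/1.055)^2.4 ≈ 0.85499
  L2 = 0.2126×0.63760 + 0.7152×0.00857 + 0.0722×0.85499 ≈ 0.20341
Lighter = 0.68068, Darker = 0.20341
Ratio = (L_lighter + 0.05) / (L_darker + 0.05)
Ratio = (0.68068 + 0.05) / (0.20341 + 0.05) = 0.73068 / 0.25341 ≈ 2.8834
Ratio ≈ 2.88:1


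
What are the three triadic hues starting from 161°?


Triadic: equally spaced at 120° intervals
H1 = 161°
H2 = (161 + 120) mod 360 = 281°
H3 = (161 + 240) mod 360 = 41°
Triadic = 161°, 281°, 41°


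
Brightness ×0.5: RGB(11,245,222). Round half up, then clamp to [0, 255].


Multiply each channel by 0.5, round half up, clamp to [0, 255]
R: 11×0.5 = 5.5 → round → 6
G: 245×0.5 = 122.5 → round → 123
B: 222×0.5 = 111
= RGB(6, 123, 111)


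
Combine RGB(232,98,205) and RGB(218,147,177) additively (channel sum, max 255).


Additive: each channel = min(255, C₁+C₂)
R: 232+218 = 450 → 255
G: 98+147 = 245 → 245
B: 205+177 = 382 → 255
= RGB(255, 245, 255)


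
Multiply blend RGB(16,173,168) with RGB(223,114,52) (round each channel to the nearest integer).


Multiply: C = A×B/255, rounded to nearest integer
R: 16×223/255 = 3568/255 ≈ 13.992 → 14
G: 173×114/255 = 19722/255 ≈ 77.341 → 77
B: 168×52/255 = 8736/255 ≈ 34.259 → 34
= RGB(14, 77, 34)


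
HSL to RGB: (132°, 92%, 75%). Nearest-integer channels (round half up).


H=132°, S=0.92, L=0.75
C = (1-|2L-1|)×S = (1-|0.50|)×0.92 = 0.46
H' = H/60 = 132/60 ≈ 2.2000; X = C×(1-|H' mod 2 - 1|) = 0.092
m = L - C/2 = 0.75 - 0.23 = 0.52
Sector ⌊H'⌋ = 2 → (R',G',B') = (0.0, 0.46, 0.092)
RGB = ((R'+m)×255, (G'+m)×255, (B'+m)×255) = (132.6, 249.9, 156.06)
Round half up → RGB(133, 250, 156)


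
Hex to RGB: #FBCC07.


FB → 251 (R)
CC → 204 (G)
07 → 7 (B)
= RGB(251, 204, 7)


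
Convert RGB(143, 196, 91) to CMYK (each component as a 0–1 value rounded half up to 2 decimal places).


R'=143/255≈0.5608, G'=196/255≈0.7686, B'=91/255≈0.3569
K = 1 - max(R',G',B') = 1 - 196/255 = 59/255 = 0.23137… → 0.23
(1-R'-K)/(1-K) simplifies to (max-R)/max with max = 196:
C = (196-143)/196 = 53/196 = 0.27040… → 0.27
M = (196-196)/196 = 0/196 = 0 → 0.00
Y = (196-91)/196 = 105/196 = 0.53571… → 0.54
= CMYK(0.27, 0.00, 0.54, 0.23)


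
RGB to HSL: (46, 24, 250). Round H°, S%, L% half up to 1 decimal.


Normalize: R'=46/255≈0.1804, G'=24/255≈0.0941, B'=250/255≈0.9804
Max=250/255, Min=24/255, Δ=Max-Min=226/255
L = (Max+Min)/2 = (250+24)/510 = 274/510 = 0.53725… → L = 53.7%
L > 0.5 → S = Δ/(2-Max-Min) = 226/(510-250-24) = 226/236 = 0.95762… → S = 95.8%
(the 1/255 factors cancel in S and H, so raw channel differences can be used)
Max is B' → H = 60 × ((R-G)/Δ + 4) = 60 × ((46-24)/226 + 4)
  22/226 + 4 = 0.0973… + 4 = 4.0973…
  H = 60 × 4.0973… = 245.840…° → H = 245.8°
= HSL(245.8°, 95.8%, 53.7%)


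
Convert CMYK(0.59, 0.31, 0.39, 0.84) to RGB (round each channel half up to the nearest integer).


R = 255 × (1-C) × (1-K) = 255 × 0.41 × 0.16 = 16.728 → 17
G = 255 × (1-M) × (1-K) = 255 × 0.69 × 0.16 = 28.152 → 28
B = 255 × (1-Y) × (1-K) = 255 × 0.61 × 0.16 = 24.888 → 25
= RGB(17, 28, 25)


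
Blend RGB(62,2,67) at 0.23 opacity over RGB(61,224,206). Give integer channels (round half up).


C = α×F + (1-α)×B, with 1-α = 0.77
R: 0.23×62 + 0.77×61 = 14.26 + 46.97 = 61.23 → 61
G: 0.23×2 + 0.77×224 = 0.46 + 172.48 = 172.94 → 173
B: 0.23×67 + 0.77×206 = 15.41 + 158.62 = 174.03 → 174
= RGB(61, 173, 174)


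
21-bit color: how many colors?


Colors = 2^bits = 2^21
= 2,097,152 colors


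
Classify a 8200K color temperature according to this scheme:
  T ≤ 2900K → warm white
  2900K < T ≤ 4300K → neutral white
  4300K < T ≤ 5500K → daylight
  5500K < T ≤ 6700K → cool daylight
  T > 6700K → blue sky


Temperature: 8200K
8200K > 6700K → blue sky
Classification: blue sky


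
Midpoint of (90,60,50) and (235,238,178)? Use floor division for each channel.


Midpoint: each channel = ⌊(C₁+C₂)/2⌋
R: ⌊(90+235)/2⌋ = 162
G: ⌊(60+238)/2⌋ = 149
B: ⌊(50+178)/2⌋ = 114
= RGB(162, 149, 114)


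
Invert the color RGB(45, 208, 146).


Invert: (255-R, 255-G, 255-B)
R: 255-45 = 210
G: 255-208 = 47
B: 255-146 = 109
= RGB(210, 47, 109)


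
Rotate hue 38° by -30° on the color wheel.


New hue = (H + rotation) mod 360
New hue = (38 -30) mod 360
= 8 mod 360
= 8°


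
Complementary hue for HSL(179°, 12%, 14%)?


Complement = opposite side of color wheel = hue + 180°
H' = (179 + 180) mod 360 = 359°
S and L unchanged.
= HSL(359°, 12%, 14%)


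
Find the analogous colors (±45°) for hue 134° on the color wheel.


Base hue: 134°
Left analog: (134 - 45) mod 360 = 89°
Right analog: (134 + 45) mod 360 = 179°
Analogous hues = 89° and 179°


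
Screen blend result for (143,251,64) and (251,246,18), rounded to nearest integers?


Screen: C = 255 - (255-A)×(255-B)/255, rounded to nearest integer
R: 255 - (255-143)×(255-251)/255 = 255 - 448/255 ≈ 255 - 1.757 = 253.243 → 253
G: 255 - (255-251)×(255-246)/255 = 255 - 36/255 ≈ 255 - 0.141 = 254.859 → 255
B: 255 - (255-64)×(255-18)/255 = 255 - 45267/255 ≈ 255 - 177.518 = 77.482 → 77
= RGB(253, 255, 77)


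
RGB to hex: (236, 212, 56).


R = 236 → EC (hex)
G = 212 → D4 (hex)
B = 56 → 38 (hex)
Hex = #ECD438


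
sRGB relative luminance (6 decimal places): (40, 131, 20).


Linearize each channel (sRGB transfer function): c = v/255; c_lin = c/12.92 if c ≤ 0.04045, else ((c+0.055)/1.055)^2.4
  R: 40/255 ≈ 0.156863 > 0.04045 → ((0.156863+0.055)/1.055)^2.4 ≈ 0.021219
  G: 131/255 ≈ 0.513725 > 0.04045 → ((0.513725+0.055)/1.055)^2.4 ≈ 0.226966
  B: 20/255 ≈ 0.078431 > 0.04045 → ((0.078431+0.055)/1.055)^2.4 ≈ 0.006995
R_lin = 0.021219, G_lin = 0.226966, B_lin = 0.006995
L = 0.2126×R + 0.7152×G + 0.0722×B
L = 0.2126×0.021219 + 0.7152×0.226966 + 0.0722×0.006995
L ≈ 0.167342


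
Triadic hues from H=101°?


Triadic: equally spaced at 120° intervals
H1 = 101°
H2 = (101 + 120) mod 360 = 221°
H3 = (101 + 240) mod 360 = 341°
Triadic = 101°, 221°, 341°


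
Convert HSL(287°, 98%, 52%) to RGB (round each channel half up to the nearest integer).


H=287°, S=0.98, L=0.52
C = (1-|2L-1|)×S = (1-|0.04|)×0.98 = 0.9408
H' = H/60 = 287/60 ≈ 4.7833; X = C×(1-|H' mod 2 - 1|) = 0.73696
m = L - C/2 = 0.52 - 0.4704 = 0.0496
Sector ⌊H'⌋ = 4 → (R',G',B') = (0.73696, 0.0, 0.9408)
RGB = ((R'+m)×255, (G'+m)×255, (B'+m)×255) = (200.5728, 12.648, 252.552)
Round half up → RGB(201, 13, 253)


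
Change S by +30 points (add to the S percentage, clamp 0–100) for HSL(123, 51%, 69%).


Original S = 51%
Adjustment = +30 percentage points
New S = 51 + (30) = 81
Clamp to [0, 100] → 81
= HSL(123°, 81%, 69%)


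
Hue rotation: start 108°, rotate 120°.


New hue = (H + rotation) mod 360
New hue = (108 + 120) mod 360
= 228 mod 360
= 228°


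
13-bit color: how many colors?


Colors = 2^bits = 2^13
= 8,192 colors


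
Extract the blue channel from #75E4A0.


Color: #75E4A0
R = 75 = 117
G = E4 = 228
B = A0 = 160
Blue = 160


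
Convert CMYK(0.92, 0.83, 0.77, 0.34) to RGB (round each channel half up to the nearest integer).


R = 255 × (1-C) × (1-K) = 255 × 0.08 × 0.66 = 13.464 → 13
G = 255 × (1-M) × (1-K) = 255 × 0.17 × 0.66 = 28.611 → 29
B = 255 × (1-Y) × (1-K) = 255 × 0.23 × 0.66 = 38.709 → 39
= RGB(13, 29, 39)


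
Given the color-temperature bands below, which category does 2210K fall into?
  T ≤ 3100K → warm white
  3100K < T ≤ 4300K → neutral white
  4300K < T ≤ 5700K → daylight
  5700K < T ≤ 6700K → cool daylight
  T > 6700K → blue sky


Temperature: 2210K
2210K ≤ 3100K → warm white
Classification: warm white


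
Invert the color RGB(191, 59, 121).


Invert: (255-R, 255-G, 255-B)
R: 255-191 = 64
G: 255-59 = 196
B: 255-121 = 134
= RGB(64, 196, 134)


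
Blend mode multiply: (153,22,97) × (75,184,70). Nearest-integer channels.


Multiply: C = A×B/255, rounded to nearest integer
R: 153×75/255 = 11475/255 ≈ 45.000 → 45
G: 22×184/255 = 4048/255 ≈ 15.875 → 16
B: 97×70/255 = 6790/255 ≈ 26.627 → 27
= RGB(45, 16, 27)


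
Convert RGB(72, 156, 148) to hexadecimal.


R = 72 → 48 (hex)
G = 156 → 9C (hex)
B = 148 → 94 (hex)
Hex = #489C94


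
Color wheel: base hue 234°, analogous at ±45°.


Base hue: 234°
Left analog: (234 - 45) mod 360 = 189°
Right analog: (234 + 45) mod 360 = 279°
Analogous hues = 189° and 279°


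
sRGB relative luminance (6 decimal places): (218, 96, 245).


Linearize each channel (sRGB transfer function): c = v/255; c_lin = c/12.92 if c ≤ 0.04045, else ((c+0.055)/1.055)^2.4
  R: 218/255 ≈ 0.854902 > 0.04045 → ((0.854902+0.055)/1.055)^2.4 ≈ 0.701102
  G: 96/255 ≈ 0.376471 > 0.04045 → ((0.376471+0.055)/1.055)^2.4 ≈ 0.116971
  B: 245/255 ≈ 0.960784 > 0.04045 → ((0.960784+0.055)/1.055)^2.4 ≈ 0.913099
R_lin = 0.701102, G_lin = 0.116971, B_lin = 0.913099
L = 0.2126×R + 0.7152×G + 0.0722×B
L = 0.2126×0.701102 + 0.7152×0.116971 + 0.0722×0.913099
L ≈ 0.298637


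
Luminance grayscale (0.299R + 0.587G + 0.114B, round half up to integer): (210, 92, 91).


Gray = 0.299×R + 0.587×G + 0.114×B
Gray = 0.299×210 + 0.587×92 + 0.114×91
Gray = 62.790 + 54.004 + 10.374
Gray = 127.168 → round half up → 127
Gray = 127


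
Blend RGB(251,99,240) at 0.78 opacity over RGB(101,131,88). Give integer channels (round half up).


C = α×F + (1-α)×B, with 1-α = 0.22
R: 0.78×251 + 0.22×101 = 195.78 + 22.22 = 218.00 → 218
G: 0.78×99 + 0.22×131 = 77.22 + 28.82 = 106.04 → 106
B: 0.78×240 + 0.22×88 = 187.20 + 19.36 = 206.56 → 207
= RGB(218, 106, 207)


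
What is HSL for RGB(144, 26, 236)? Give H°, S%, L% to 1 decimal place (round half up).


Normalize: R'=144/255≈0.5647, G'=26/255≈0.1020, B'=236/255≈0.9255
Max=236/255, Min=26/255, Δ=Max-Min=210/255
L = (Max+Min)/2 = (236+26)/510 = 262/510 = 0.51372… → L = 51.4%
L > 0.5 → S = Δ/(2-Max-Min) = 210/(510-236-26) = 210/248 = 0.84677… → S = 84.7%
(the 1/255 factors cancel in S and H, so raw channel differences can be used)
Max is B' → H = 60 × ((R-G)/Δ + 4) = 60 × ((144-26)/210 + 4)
  118/210 + 4 = 0.5619… + 4 = 4.5619…
  H = 60 × 4.5619… = 273.714…° → H = 273.7°
= HSL(273.7°, 84.7%, 51.4%)


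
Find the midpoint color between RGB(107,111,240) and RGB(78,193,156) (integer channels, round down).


Midpoint: each channel = ⌊(C₁+C₂)/2⌋
R: ⌊(107+78)/2⌋ = 92
G: ⌊(111+193)/2⌋ = 152
B: ⌊(240+156)/2⌋ = 198
= RGB(92, 152, 198)


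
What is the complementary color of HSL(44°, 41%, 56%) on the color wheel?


Complement = opposite side of color wheel = hue + 180°
H' = (44 + 180) mod 360 = 224°
S and L unchanged.
= HSL(224°, 41%, 56%)


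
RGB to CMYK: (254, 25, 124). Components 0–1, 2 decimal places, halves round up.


R'=254/255≈0.9961, G'=25/255≈0.0980, B'=124/255≈0.4863
K = 1 - max(R',G',B') = 1 - 254/255 = 1/255 = 0.00392… → 0.00
(1-R'-K)/(1-K) simplifies to (max-R)/max with max = 254:
C = (254-254)/254 = 0/254 = 0 → 0.00
M = (254-25)/254 = 229/254 = 0.90157… → 0.90
Y = (254-124)/254 = 130/254 = 0.51181… → 0.51
= CMYK(0.00, 0.90, 0.51, 0.00)


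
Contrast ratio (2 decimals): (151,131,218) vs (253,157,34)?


Linearize each sRGB channel c=v/255: c/12.92 if c ≤ 0.04045 else ((c+0.055)/1.055)^2.4
L = 0.2126×R_lin + 0.7152×G_lin + 0.0722×B_lin
Color 1 (151,131,218):
  R=151: 151/255≈0.5922 > 0.04045 → ((0.5922+0.055)/1.055)^2.4 ≈ 0.30947
  G=131: 131/255≈0.5137 > 0.04045 → ((0.5137+0.055)/1.055)^2.4 ≈ 0.22697
  B=218: 218/255≈0.8549 > 0.04045 → ((0.8549+0.055)/1.055)^2.4 ≈ 0.70110
  L1 = 0.2126×0.30947 + 0.7152×0.22697 + 0.0722×0.70110 ≈ 0.27874
Color 2 (253,157,34):
  R=253: 253/255≈0.9922 > 0.04045 → ((0.9922+0.055)/1.055)^2.4 ≈ 0.98225
  G=157: 157/255≈0.6157 > 0.04045 → ((0.6157+0.055)/1.055)^2.4 ≈ 0.33716
  B=34: 34/255≈0.1333 > 0.04045 → ((0.1333+0.055)/1.055)^2.4 ≈ 0.01600
  L2 = 0.2126×0.98225 + 0.7152×0.33716 + 0.0722×0.01600 ≈ 0.45112
Lighter = 0.45112, Darker = 0.27874
Ratio = (L_lighter + 0.05) / (L_darker + 0.05)
Ratio = (0.45112 + 0.05) / (0.27874 + 0.05) = 0.50112 / 0.32874 ≈ 1.5244
Ratio ≈ 1.52:1


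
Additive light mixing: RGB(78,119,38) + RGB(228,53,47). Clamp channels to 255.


Additive: each channel = min(255, C₁+C₂)
R: 78+228 = 306 → 255
G: 119+53 = 172 → 172
B: 38+47 = 85 → 85
= RGB(255, 172, 85)


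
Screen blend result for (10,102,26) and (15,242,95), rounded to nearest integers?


Screen: C = 255 - (255-A)×(255-B)/255, rounded to nearest integer
R: 255 - (255-10)×(255-15)/255 = 255 - 58800/255 ≈ 255 - 230.588 = 24.412 → 24
G: 255 - (255-102)×(255-242)/255 = 255 - 1989/255 ≈ 255 - 7.800 = 247.200 → 247
B: 255 - (255-26)×(255-95)/255 = 255 - 36640/255 ≈ 255 - 143.686 = 111.314 → 111
= RGB(24, 247, 111)


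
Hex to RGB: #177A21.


17 → 23 (R)
7A → 122 (G)
21 → 33 (B)
= RGB(23, 122, 33)


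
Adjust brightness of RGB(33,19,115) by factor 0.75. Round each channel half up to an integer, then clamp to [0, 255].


Multiply each channel by 0.75, round half up, clamp to [0, 255]
R: 33×0.75 = 24.75 → round → 25
G: 19×0.75 = 14.25 → round → 14
B: 115×0.75 = 86.25 → round → 86
= RGB(25, 14, 86)


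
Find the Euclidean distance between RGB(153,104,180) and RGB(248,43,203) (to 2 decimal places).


d = √[(R₁-R₂)² + (G₁-G₂)² + (B₁-B₂)²]
d = √[(153-248)² + (104-43)² + (180-203)²]
d = √[9025 + 3721 + 529]
d = √13275
d ≈ 115.22


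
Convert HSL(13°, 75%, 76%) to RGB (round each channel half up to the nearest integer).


H=13°, S=0.75, L=0.76
C = (1-|2L-1|)×S = (1-|0.52|)×0.75 = 0.36
H' = H/60 = 13/60 ≈ 0.2167; X = C×(1-|H' mod 2 - 1|) = 0.078
m = L - C/2 = 0.76 - 0.18 = 0.58
Sector ⌊H'⌋ = 0 → (R',G',B') = (0.36, 0.078, 0.0)
RGB = ((R'+m)×255, (G'+m)×255, (B'+m)×255) = (239.7, 167.79, 147.9)
Round half up → RGB(240, 168, 148)


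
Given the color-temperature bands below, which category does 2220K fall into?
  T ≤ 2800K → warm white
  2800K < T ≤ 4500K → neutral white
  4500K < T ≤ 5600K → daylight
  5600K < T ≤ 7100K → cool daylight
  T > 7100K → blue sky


Temperature: 2220K
2220K ≤ 2800K → warm white
Classification: warm white


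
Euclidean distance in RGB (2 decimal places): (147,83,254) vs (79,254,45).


d = √[(R₁-R₂)² + (G₁-G₂)² + (B₁-B₂)²]
d = √[(147-79)² + (83-254)² + (254-45)²]
d = √[4624 + 29241 + 43681]
d = √77546
d ≈ 278.47


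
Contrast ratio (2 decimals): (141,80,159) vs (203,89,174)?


Linearize each sRGB channel c=v/255: c/12.92 if c ≤ 0.04045 else ((c+0.055)/1.055)^2.4
L = 0.2126×R_lin + 0.7152×G_lin + 0.0722×B_lin
Color 1 (141,80,159):
  R=141: 141/255≈0.5529 > 0.04045 → ((0.5529+0.055)/1.055)^2.4 ≈ 0.26636
  G=80: 80/255≈0.3137 > 0.04045 → ((0.3137+0.055)/1.055)^2.4 ≈ 0.08022
  B=159: 159/255≈0.6235 > 0.04045 → ((0.6235+0.055)/1.055)^2.4 ≈ 0.34670
  L1 = 0.2126×0.26636 + 0.7152×0.08022 + 0.0722×0.34670 ≈ 0.13903
Color 2 (203,89,174):
  R=203: 203/255≈0.7961 > 0.04045 → ((0.7961+0.055)/1.055)^2.4 ≈ 0.59720
  G=89: 89/255≈0.3490 > 0.04045 → ((0.3490+0.055)/1.055)^2.4 ≈ 0.09990
  B=174: 174/255≈0.6824 > 0.04045 → ((0.6824+0.055)/1.055)^2.4 ≈ 0.42327
  L2 = 0.2126×0.59720 + 0.7152×0.09990 + 0.0722×0.42327 ≈ 0.22897
Lighter = 0.22897, Darker = 0.13903
Ratio = (L_lighter + 0.05) / (L_darker + 0.05)
Ratio = (0.22897 + 0.05) / (0.13903 + 0.05) = 0.27897 / 0.18903 ≈ 1.4758
Ratio ≈ 1.48:1


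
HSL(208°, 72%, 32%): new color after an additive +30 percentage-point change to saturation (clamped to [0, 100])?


Original S = 72%
Adjustment = +30 percentage points
New S = 72 + (30) = 102
Clamp to [0, 100] → 100
= HSL(208°, 100%, 32%)


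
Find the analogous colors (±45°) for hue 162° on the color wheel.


Base hue: 162°
Left analog: (162 - 45) mod 360 = 117°
Right analog: (162 + 45) mod 360 = 207°
Analogous hues = 117° and 207°


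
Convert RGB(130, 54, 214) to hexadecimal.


R = 130 → 82 (hex)
G = 54 → 36 (hex)
B = 214 → D6 (hex)
Hex = #8236D6


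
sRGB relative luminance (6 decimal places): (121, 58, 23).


Linearize each channel (sRGB transfer function): c = v/255; c_lin = c/12.92 if c ≤ 0.04045, else ((c+0.055)/1.055)^2.4
  R: 121/255 ≈ 0.474510 > 0.04045 → ((0.474510+0.055)/1.055)^2.4 ≈ 0.191202
  G: 58/255 ≈ 0.227451 > 0.04045 → ((0.227451+0.055)/1.055)^2.4 ≈ 0.042311
  B: 23/255 ≈ 0.090196 > 0.04045 → ((0.090196+0.055)/1.055)^2.4 ≈ 0.008568
R_lin = 0.191202, G_lin = 0.042311, B_lin = 0.008568
L = 0.2126×R + 0.7152×G + 0.0722×B
L = 0.2126×0.191202 + 0.7152×0.042311 + 0.0722×0.008568
L ≈ 0.071529


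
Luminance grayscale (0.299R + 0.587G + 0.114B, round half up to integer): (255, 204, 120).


Gray = 0.299×R + 0.587×G + 0.114×B
Gray = 0.299×255 + 0.587×204 + 0.114×120
Gray = 76.245 + 119.748 + 13.680
Gray = 209.673 → round half up → 210
Gray = 210


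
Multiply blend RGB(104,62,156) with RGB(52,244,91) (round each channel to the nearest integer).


Multiply: C = A×B/255, rounded to nearest integer
R: 104×52/255 = 5408/255 ≈ 21.208 → 21
G: 62×244/255 = 15128/255 ≈ 59.325 → 59
B: 156×91/255 = 14196/255 ≈ 55.671 → 56
= RGB(21, 59, 56)


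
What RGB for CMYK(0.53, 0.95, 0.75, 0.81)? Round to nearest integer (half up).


R = 255 × (1-C) × (1-K) = 255 × 0.47 × 0.19 = 22.7715 → 23
G = 255 × (1-M) × (1-K) = 255 × 0.05 × 0.19 = 2.4225 → 2
B = 255 × (1-Y) × (1-K) = 255 × 0.25 × 0.19 = 12.1125 → 12
= RGB(23, 2, 12)


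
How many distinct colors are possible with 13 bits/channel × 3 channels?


Total bits = 13 bits/channel × 3 channels = 39 bits
Distinct colors = 2^39
= 549,755,813,888 colors


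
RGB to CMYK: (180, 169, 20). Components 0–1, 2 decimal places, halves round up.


R'=180/255≈0.7059, G'=169/255≈0.6627, B'=20/255≈0.0784
K = 1 - max(R',G',B') = 1 - 180/255 = 75/255 = 0.29411… → 0.29
(1-R'-K)/(1-K) simplifies to (max-R)/max with max = 180:
C = (180-180)/180 = 0/180 = 0 → 0.00
M = (180-169)/180 = 11/180 = 0.06111… → 0.06
Y = (180-20)/180 = 160/180 = 0.88888… → 0.89
= CMYK(0.00, 0.06, 0.89, 0.29)


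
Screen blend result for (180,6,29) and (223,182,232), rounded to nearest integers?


Screen: C = 255 - (255-A)×(255-B)/255, rounded to nearest integer
R: 255 - (255-180)×(255-223)/255 = 255 - 2400/255 ≈ 255 - 9.412 = 245.588 → 246
G: 255 - (255-6)×(255-182)/255 = 255 - 18177/255 ≈ 255 - 71.282 = 183.718 → 184
B: 255 - (255-29)×(255-232)/255 = 255 - 5198/255 ≈ 255 - 20.384 = 234.616 → 235
= RGB(246, 184, 235)


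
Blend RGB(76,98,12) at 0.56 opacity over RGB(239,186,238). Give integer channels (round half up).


C = α×F + (1-α)×B, with 1-α = 0.44
R: 0.56×76 + 0.44×239 = 42.56 + 105.16 = 147.72 → 148
G: 0.56×98 + 0.44×186 = 54.88 + 81.84 = 136.72 → 137
B: 0.56×12 + 0.44×238 = 6.72 + 104.72 = 111.44 → 111
= RGB(148, 137, 111)


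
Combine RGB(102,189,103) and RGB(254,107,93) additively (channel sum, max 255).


Additive: each channel = min(255, C₁+C₂)
R: 102+254 = 356 → 255
G: 189+107 = 296 → 255
B: 103+93 = 196 → 196
= RGB(255, 255, 196)


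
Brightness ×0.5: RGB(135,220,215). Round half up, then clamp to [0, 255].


Multiply each channel by 0.5, round half up, clamp to [0, 255]
R: 135×0.5 = 67.5 → round → 68
G: 220×0.5 = 110
B: 215×0.5 = 107.5 → round → 108
= RGB(68, 110, 108)


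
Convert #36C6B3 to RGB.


36 → 54 (R)
C6 → 198 (G)
B3 → 179 (B)
= RGB(54, 198, 179)


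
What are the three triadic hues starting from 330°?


Triadic: equally spaced at 120° intervals
H1 = 330°
H2 = (330 + 120) mod 360 = 90°
H3 = (330 + 240) mod 360 = 210°
Triadic = 330°, 90°, 210°


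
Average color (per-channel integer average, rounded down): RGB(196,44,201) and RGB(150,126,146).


Midpoint: each channel = ⌊(C₁+C₂)/2⌋
R: ⌊(196+150)/2⌋ = 173
G: ⌊(44+126)/2⌋ = 85
B: ⌊(201+146)/2⌋ = 173
= RGB(173, 85, 173)


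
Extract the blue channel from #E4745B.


Color: #E4745B
R = E4 = 228
G = 74 = 116
B = 5B = 91
Blue = 91


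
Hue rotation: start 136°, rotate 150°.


New hue = (H + rotation) mod 360
New hue = (136 + 150) mod 360
= 286 mod 360
= 286°


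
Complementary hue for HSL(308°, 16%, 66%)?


Complement = opposite side of color wheel = hue + 180°
H' = (308 + 180) mod 360 = 128°
S and L unchanged.
= HSL(128°, 16%, 66%)


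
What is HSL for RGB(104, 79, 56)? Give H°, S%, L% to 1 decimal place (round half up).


Normalize: R'=104/255≈0.4078, G'=79/255≈0.3098, B'=56/255≈0.2196
Max=104/255, Min=56/255, Δ=Max-Min=48/255
L = (Max+Min)/2 = (104+56)/510 = 160/510 = 0.31372… → L = 31.4%
L ≤ 0.5 → S = Δ/(Max+Min) = 48/(104+56) = 48/160 = 0.3 → S = 30.0%
(the 1/255 factors cancel in S and H, so raw channel differences can be used)
Max is R' → H = 60 × (((G-B)/Δ) mod 6) = 60 × (((79-56)/48) mod 6)
  23/48 = 0.4791…
  H = 60 × 0.4791… = 28.75° → H = 28.8°
= HSL(28.8°, 30.0%, 31.4%)
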